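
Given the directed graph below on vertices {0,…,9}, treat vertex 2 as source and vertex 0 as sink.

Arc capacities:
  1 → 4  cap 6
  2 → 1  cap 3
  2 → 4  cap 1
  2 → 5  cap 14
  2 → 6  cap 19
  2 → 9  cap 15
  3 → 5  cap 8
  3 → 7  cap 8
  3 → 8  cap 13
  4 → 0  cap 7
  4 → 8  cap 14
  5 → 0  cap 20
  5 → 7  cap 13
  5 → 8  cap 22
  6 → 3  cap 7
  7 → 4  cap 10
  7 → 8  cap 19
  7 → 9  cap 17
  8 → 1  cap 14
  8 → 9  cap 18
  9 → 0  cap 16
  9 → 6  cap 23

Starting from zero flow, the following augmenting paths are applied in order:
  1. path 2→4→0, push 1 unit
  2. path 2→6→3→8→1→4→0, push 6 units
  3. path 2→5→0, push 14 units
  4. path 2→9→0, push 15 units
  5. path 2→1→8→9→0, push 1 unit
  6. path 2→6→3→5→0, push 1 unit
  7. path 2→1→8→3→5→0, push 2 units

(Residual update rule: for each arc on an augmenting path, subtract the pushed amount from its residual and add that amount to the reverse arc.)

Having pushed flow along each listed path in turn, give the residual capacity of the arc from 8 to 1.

Residual capacity of (8,1): 11

after path 1 (2→4→0, push 1): res(8,1)=14
after path 2 (2→6→3→8→1→4→0, push 6): res(8,1)=8
after path 3 (2→5→0, push 14): res(8,1)=8
after path 4 (2→9→0, push 15): res(8,1)=8
after path 5 (2→1→8→9→0, push 1): res(8,1)=9
after path 6 (2→6→3→5→0, push 1): res(8,1)=9
after path 7 (2→1→8→3→5→0, push 2): res(8,1)=11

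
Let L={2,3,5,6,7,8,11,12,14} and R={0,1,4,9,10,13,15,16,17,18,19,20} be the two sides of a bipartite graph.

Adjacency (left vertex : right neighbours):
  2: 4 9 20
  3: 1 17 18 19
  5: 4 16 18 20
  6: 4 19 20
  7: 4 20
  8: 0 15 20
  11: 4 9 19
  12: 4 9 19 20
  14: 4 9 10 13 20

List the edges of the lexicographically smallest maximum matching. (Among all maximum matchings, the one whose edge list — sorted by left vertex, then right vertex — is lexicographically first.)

Lex-smallest maximum matching: {(2,4), (3,1), (5,16), (6,19), (7,20), (8,0), (11,9), (14,10)}

|M| = 8 (so the lex-smallest maximum matching has 8 edges)
process left vertices in ascending order; for each, take the smallest-labelled available neighbour that still permits 8 edges overall, or leave it unmatched if none does
lex-smallest matching: {2-4, 3-1, 5-16, 6-19, 7-20, 8-0, 11-9, 14-10}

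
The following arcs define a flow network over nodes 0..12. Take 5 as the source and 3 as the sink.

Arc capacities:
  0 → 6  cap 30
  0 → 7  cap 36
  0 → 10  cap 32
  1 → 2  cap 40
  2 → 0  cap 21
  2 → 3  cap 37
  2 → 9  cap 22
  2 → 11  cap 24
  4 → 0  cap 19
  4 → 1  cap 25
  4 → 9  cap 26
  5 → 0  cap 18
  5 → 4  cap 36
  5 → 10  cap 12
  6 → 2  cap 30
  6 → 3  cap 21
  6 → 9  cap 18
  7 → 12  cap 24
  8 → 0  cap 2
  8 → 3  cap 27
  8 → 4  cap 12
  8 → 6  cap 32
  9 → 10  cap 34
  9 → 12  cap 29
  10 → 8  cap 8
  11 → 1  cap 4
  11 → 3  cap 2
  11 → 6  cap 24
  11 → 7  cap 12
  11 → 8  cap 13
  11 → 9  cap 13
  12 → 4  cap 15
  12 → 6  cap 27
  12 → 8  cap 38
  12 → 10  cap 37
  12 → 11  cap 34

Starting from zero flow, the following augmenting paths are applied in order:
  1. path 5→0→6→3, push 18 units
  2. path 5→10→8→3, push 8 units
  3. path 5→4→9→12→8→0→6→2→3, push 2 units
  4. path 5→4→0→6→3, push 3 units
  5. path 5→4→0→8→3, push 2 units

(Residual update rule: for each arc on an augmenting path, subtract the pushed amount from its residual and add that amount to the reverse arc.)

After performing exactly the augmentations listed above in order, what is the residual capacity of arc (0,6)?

after path 1 (5→0→6→3, push 18): res(0,6)=12
after path 2 (5→10→8→3, push 8): res(0,6)=12
after path 3 (5→4→9→12→8→0→6→2→3, push 2): res(0,6)=10
after path 4 (5→4→0→6→3, push 3): res(0,6)=7
after path 5 (5→4→0→8→3, push 2): res(0,6)=7

Residual capacity of (0,6): 7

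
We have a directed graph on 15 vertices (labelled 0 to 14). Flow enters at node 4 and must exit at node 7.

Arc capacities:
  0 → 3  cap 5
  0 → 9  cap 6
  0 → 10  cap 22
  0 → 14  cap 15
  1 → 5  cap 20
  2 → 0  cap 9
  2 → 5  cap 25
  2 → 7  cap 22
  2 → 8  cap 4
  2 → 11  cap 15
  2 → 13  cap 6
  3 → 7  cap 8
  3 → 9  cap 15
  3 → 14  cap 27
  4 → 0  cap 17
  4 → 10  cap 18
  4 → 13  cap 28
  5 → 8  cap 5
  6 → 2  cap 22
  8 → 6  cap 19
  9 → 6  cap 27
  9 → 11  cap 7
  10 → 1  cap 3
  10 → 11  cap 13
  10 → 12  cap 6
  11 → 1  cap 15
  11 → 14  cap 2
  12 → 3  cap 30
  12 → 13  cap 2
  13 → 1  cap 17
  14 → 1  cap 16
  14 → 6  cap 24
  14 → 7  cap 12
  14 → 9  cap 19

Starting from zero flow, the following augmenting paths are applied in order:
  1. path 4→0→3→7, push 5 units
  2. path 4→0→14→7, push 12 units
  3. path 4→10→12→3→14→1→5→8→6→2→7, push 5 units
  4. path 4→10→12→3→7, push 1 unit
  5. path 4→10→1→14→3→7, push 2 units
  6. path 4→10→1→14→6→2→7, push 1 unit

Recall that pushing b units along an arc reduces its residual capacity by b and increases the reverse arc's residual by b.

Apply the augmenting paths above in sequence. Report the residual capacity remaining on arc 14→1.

after path 1 (4→0→3→7, push 5): res(14,1)=16
after path 2 (4→0→14→7, push 12): res(14,1)=16
after path 3 (4→10→12→3→14→1→5→8→6→2→7, push 5): res(14,1)=11
after path 4 (4→10→12→3→7, push 1): res(14,1)=11
after path 5 (4→10→1→14→3→7, push 2): res(14,1)=13
after path 6 (4→10→1→14→6→2→7, push 1): res(14,1)=14

Residual capacity of (14,1): 14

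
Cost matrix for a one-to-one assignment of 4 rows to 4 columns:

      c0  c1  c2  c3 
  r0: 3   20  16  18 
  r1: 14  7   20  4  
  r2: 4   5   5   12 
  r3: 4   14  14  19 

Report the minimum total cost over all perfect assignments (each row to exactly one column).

Minimum assignment cost: 26

one of 2 optimal assignments: row0→col0 (cost 3), row1→col3 (cost 4), row2→col1 (cost 5), row3→col2 (cost 14)
total = 3 + 4 + 5 + 14 = 26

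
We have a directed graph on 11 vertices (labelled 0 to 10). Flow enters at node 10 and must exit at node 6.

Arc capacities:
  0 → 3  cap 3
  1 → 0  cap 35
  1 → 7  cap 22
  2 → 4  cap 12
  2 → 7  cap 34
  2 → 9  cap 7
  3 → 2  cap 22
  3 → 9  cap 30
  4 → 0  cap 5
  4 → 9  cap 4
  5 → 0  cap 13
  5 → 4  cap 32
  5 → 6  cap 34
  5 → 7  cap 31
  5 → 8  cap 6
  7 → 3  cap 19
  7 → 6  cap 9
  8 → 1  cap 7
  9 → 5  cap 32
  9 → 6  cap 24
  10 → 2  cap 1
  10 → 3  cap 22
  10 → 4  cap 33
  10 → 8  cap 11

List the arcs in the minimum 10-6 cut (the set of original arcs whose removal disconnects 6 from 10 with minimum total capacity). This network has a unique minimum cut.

Min-cut arcs: {(0,3), (4,9), (8,1), (10,2), (10,3)} (total capacity 37)

augment #1: 10→2→7→6 push 1
augment #2: 10→3→9→6 push 22
augment #3: 10→4→9→6 push 2
augment #4: 10→4→9→5→6 push 2
augment #5: 10→8→1→7→6 push 7
augment #6: 10→4→0→3→2→7→6 push 1
augment #7: 10→4→0→3→9→5→6 push 2
max flow = 37; residual-reachable set from 10 gives S-side
cut edges (S→T): {(0,3), (4,9), (8,1), (10,2), (10,3)} total cap 37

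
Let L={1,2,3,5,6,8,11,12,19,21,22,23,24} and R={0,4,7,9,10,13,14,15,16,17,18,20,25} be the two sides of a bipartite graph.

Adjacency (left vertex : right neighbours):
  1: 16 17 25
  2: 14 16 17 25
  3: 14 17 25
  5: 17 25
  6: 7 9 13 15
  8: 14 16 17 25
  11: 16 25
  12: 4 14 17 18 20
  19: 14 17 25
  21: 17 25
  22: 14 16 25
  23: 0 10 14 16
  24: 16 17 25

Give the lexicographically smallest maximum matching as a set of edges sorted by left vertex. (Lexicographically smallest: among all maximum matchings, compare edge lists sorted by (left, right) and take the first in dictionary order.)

Lex-smallest maximum matching: {(1,16), (2,14), (3,17), (5,25), (6,7), (12,4), (23,0)}

|M| = 7 (so the lex-smallest maximum matching has 7 edges)
process left vertices in ascending order; for each, take the smallest-labelled available neighbour that still permits 7 edges overall, or leave it unmatched if none does
lex-smallest matching: {1-16, 2-14, 3-17, 5-25, 6-7, 12-4, 23-0}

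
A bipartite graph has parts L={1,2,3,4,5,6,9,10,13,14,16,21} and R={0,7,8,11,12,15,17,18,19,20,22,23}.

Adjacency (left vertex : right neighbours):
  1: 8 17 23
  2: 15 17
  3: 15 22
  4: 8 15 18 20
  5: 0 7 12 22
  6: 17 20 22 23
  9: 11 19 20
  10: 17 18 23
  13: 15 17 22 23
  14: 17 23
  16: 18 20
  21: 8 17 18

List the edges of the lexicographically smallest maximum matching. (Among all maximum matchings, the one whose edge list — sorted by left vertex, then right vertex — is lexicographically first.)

|M| = 9 (so the lex-smallest maximum matching has 9 edges)
process left vertices in ascending order; for each, take the smallest-labelled available neighbour that still permits 9 edges overall, or leave it unmatched if none does
lex-smallest matching: {1-8, 2-15, 3-22, 4-18, 5-0, 6-17, 9-11, 10-23, 16-20}

Lex-smallest maximum matching: {(1,8), (2,15), (3,22), (4,18), (5,0), (6,17), (9,11), (10,23), (16,20)}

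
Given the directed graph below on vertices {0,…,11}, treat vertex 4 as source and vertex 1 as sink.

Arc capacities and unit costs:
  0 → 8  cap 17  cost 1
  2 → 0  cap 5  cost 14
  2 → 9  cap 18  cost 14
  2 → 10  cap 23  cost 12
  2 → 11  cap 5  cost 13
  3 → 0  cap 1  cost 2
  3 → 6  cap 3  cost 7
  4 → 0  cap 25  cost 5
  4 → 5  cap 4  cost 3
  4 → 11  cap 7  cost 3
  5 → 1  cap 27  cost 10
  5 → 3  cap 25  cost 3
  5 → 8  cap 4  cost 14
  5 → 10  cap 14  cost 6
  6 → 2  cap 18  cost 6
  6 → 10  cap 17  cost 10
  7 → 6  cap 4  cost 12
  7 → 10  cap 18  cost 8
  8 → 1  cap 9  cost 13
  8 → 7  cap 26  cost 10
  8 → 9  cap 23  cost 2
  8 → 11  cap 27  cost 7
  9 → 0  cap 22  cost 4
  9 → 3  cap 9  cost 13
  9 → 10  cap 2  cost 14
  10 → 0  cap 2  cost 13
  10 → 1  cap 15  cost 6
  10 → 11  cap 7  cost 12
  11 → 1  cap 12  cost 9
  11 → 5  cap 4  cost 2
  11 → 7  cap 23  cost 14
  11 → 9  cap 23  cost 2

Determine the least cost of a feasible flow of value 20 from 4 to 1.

shortest-cost path #1: 4→11→1 push 7 @ unit cost 12 (adds 84)
shortest-cost path #2: 4→5→1 push 4 @ unit cost 13 (adds 52)
shortest-cost path #3: 4→0→8→1 push 9 @ unit cost 19 (adds 171)
total cost = 307

Minimum cost for 20 units: 307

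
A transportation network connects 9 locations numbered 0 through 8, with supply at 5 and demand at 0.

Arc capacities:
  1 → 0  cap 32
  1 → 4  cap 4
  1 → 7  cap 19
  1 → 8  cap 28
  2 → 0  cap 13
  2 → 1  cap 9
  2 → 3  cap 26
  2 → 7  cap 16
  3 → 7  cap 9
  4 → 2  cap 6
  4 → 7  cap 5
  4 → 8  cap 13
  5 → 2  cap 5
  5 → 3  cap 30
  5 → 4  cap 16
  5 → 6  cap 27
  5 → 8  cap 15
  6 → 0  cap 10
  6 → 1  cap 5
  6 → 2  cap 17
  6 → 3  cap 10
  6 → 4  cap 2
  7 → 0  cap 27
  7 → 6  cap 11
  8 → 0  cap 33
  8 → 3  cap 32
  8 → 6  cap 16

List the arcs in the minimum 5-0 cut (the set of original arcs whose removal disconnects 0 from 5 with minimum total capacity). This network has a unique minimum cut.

augment #1: 5→2→0 push 5
augment #2: 5→6→0 push 10
augment #3: 5→8→0 push 15
augment #4: 5→3→7→0 push 9
augment #5: 5→4→2→0 push 6
augment #6: 5→4→7→0 push 5
augment #7: 5→4→8→0 push 5
augment #8: 5→6→1→0 push 5
augment #9: 5→6→2→0 push 2
augment #10: 5→6→2→1→0 push 9
augment #11: 5→6→2→7→0 push 1
max flow = 72; residual-reachable set from 5 gives S-side
cut edges (S→T): {(3,7), (5,2), (5,4), (5,6), (5,8)} total cap 72

Min-cut arcs: {(3,7), (5,2), (5,4), (5,6), (5,8)} (total capacity 72)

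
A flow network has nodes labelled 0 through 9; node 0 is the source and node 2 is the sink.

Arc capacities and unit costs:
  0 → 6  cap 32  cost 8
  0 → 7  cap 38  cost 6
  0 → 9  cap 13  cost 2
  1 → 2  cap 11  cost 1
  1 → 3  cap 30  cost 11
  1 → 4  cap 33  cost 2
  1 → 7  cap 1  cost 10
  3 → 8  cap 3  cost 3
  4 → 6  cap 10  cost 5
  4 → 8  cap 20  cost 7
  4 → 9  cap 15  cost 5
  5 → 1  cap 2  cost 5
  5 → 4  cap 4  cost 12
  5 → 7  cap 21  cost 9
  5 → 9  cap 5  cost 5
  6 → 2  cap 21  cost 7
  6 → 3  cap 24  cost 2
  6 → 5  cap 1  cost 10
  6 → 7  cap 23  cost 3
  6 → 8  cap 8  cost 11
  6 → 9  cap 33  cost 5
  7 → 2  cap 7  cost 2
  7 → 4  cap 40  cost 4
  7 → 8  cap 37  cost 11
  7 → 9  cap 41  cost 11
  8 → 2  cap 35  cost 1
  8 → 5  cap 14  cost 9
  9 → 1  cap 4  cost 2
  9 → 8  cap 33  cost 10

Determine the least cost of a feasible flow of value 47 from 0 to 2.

shortest-cost path #1: 0→9→1→2 push 4 @ unit cost 5 (adds 20)
shortest-cost path #2: 0→7→2 push 7 @ unit cost 8 (adds 56)
shortest-cost path #3: 0→9→8→2 push 9 @ unit cost 13 (adds 117)
shortest-cost path #4: 0→6→3→8→2 push 3 @ unit cost 14 (adds 42)
shortest-cost path #5: 0→6→2 push 21 @ unit cost 15 (adds 315)
shortest-cost path #6: 0→7→8→2 push 3 @ unit cost 18 (adds 54)
total cost = 604

Minimum cost for 47 units: 604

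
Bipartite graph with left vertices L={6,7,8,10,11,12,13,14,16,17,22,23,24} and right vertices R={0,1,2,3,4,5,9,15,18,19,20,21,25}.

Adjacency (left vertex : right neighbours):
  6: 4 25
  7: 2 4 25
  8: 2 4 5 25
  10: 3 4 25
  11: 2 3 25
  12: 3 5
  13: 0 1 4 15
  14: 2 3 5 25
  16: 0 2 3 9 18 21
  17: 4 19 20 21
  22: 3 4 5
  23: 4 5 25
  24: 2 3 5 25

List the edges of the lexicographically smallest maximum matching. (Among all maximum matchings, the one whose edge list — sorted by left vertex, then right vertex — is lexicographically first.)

Lex-smallest maximum matching: {(6,4), (7,2), (8,5), (10,3), (11,25), (13,0), (16,9), (17,19)}

|M| = 8 (so the lex-smallest maximum matching has 8 edges)
process left vertices in ascending order; for each, take the smallest-labelled available neighbour that still permits 8 edges overall, or leave it unmatched if none does
lex-smallest matching: {6-4, 7-2, 8-5, 10-3, 11-25, 13-0, 16-9, 17-19}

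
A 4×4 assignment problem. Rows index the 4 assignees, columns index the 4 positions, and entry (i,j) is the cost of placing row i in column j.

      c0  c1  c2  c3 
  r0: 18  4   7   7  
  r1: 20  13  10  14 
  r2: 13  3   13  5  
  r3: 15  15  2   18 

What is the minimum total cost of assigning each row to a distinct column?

optimal assignment: row0→col1 (cost 4), row1→col0 (cost 20), row2→col3 (cost 5), row3→col2 (cost 2)
total = 4 + 20 + 5 + 2 = 31

Minimum assignment cost: 31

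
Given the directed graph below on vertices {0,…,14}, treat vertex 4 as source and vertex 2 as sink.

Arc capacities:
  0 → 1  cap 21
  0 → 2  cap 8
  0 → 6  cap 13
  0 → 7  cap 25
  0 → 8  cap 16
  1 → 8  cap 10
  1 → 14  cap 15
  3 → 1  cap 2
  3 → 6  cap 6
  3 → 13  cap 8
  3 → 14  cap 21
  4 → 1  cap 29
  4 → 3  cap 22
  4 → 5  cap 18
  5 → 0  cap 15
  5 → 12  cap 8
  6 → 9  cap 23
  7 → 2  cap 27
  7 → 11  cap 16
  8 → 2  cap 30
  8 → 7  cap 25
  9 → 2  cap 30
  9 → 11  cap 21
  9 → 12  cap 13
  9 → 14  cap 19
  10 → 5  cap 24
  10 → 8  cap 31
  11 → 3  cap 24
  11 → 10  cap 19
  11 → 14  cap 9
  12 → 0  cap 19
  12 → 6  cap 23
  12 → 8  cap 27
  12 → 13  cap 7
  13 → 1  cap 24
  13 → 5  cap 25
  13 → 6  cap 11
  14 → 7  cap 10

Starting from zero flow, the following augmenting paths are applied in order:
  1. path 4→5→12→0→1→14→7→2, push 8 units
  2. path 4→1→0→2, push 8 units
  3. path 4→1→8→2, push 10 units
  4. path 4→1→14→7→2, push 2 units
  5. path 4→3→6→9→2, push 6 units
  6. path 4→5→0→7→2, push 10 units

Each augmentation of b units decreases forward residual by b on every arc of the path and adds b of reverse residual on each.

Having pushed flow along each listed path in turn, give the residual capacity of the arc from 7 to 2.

after path 1 (4→5→12→0→1→14→7→2, push 8): res(7,2)=19
after path 2 (4→1→0→2, push 8): res(7,2)=19
after path 3 (4→1→8→2, push 10): res(7,2)=19
after path 4 (4→1→14→7→2, push 2): res(7,2)=17
after path 5 (4→3→6→9→2, push 6): res(7,2)=17
after path 6 (4→5→0→7→2, push 10): res(7,2)=7

Residual capacity of (7,2): 7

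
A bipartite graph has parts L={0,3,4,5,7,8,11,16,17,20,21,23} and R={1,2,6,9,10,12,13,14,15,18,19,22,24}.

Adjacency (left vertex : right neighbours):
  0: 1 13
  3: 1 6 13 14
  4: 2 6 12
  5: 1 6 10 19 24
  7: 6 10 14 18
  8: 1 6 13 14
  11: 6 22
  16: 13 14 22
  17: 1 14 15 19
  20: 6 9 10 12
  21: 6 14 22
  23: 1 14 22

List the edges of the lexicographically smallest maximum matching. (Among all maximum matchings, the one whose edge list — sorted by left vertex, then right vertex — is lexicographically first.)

Lex-smallest maximum matching: {(0,1), (3,6), (4,2), (5,10), (7,18), (8,13), (11,22), (16,14), (17,15), (20,9)}

|M| = 10 (so the lex-smallest maximum matching has 10 edges)
process left vertices in ascending order; for each, take the smallest-labelled available neighbour that still permits 10 edges overall, or leave it unmatched if none does
lex-smallest matching: {0-1, 3-6, 4-2, 5-10, 7-18, 8-13, 11-22, 16-14, 17-15, 20-9}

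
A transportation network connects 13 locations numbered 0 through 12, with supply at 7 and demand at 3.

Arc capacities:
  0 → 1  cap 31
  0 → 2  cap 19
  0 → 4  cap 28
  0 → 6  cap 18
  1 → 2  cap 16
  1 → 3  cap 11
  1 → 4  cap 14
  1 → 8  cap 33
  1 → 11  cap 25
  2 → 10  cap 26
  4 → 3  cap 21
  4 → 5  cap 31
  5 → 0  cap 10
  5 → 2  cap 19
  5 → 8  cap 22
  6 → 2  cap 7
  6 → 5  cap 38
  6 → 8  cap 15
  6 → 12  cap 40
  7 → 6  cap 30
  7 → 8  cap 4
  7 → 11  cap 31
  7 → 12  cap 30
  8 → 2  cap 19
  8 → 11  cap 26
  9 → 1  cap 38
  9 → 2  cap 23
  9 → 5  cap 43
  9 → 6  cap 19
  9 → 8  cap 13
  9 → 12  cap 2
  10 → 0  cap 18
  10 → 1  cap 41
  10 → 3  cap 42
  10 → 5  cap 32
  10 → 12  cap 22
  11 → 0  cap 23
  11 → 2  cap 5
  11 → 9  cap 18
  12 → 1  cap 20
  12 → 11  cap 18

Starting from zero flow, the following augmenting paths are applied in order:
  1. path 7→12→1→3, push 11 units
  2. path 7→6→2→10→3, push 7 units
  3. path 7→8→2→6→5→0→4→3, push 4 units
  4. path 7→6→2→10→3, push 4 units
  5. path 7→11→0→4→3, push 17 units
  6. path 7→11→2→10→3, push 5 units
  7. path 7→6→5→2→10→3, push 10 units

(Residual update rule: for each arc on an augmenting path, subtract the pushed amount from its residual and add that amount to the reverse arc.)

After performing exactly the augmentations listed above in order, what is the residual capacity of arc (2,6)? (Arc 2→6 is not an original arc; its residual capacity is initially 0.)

Residual capacity of (2,6): 7

after path 1 (7→12→1→3, push 11): res(2,6)=0
after path 2 (7→6→2→10→3, push 7): res(2,6)=7
after path 3 (7→8→2→6→5→0→4→3, push 4): res(2,6)=3
after path 4 (7→6→2→10→3, push 4): res(2,6)=7
after path 5 (7→11→0→4→3, push 17): res(2,6)=7
after path 6 (7→11→2→10→3, push 5): res(2,6)=7
after path 7 (7→6→5→2→10→3, push 10): res(2,6)=7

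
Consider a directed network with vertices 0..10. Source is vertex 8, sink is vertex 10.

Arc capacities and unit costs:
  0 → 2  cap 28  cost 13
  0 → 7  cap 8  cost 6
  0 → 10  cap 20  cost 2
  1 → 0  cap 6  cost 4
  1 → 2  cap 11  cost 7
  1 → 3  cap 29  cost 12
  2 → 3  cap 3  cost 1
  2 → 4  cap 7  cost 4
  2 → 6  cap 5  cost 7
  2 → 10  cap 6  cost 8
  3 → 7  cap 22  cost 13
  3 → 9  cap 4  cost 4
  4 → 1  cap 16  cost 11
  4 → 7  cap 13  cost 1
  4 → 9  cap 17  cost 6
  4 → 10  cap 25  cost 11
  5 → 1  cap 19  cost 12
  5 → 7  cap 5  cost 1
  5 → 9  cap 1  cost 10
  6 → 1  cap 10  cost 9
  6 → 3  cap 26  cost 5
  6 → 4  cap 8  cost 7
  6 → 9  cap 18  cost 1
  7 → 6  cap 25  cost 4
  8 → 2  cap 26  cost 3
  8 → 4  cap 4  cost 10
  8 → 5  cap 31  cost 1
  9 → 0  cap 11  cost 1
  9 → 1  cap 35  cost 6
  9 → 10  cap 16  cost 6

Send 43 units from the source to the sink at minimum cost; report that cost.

shortest-cost path #1: 8→5→7→6→9→0→10 push 5 @ unit cost 10 (adds 50)
shortest-cost path #2: 8→2→10 push 6 @ unit cost 11 (adds 66)
shortest-cost path #3: 8→2→3→9→0→10 push 3 @ unit cost 11 (adds 33)
shortest-cost path #4: 8→5→9→0→10 push 1 @ unit cost 14 (adds 14)
shortest-cost path #5: 8→2→6→9→0→10 push 2 @ unit cost 14 (adds 28)
shortest-cost path #6: 8→2→6→9→10 push 3 @ unit cost 17 (adds 51)
shortest-cost path #7: 8→2→4→10 push 7 @ unit cost 18 (adds 126)
shortest-cost path #8: 8→5→1→0→10 push 6 @ unit cost 19 (adds 114)
shortest-cost path #9: 8→4→10 push 4 @ unit cost 21 (adds 84)
shortest-cost path #10: 8→5→1→3→9→10 push 1 @ unit cost 35 (adds 35)
shortest-cost path #11: 8→5→1→3→7→6→9→10 push 5 @ unit cost 49 (adds 245)
total cost = 846

Minimum cost for 43 units: 846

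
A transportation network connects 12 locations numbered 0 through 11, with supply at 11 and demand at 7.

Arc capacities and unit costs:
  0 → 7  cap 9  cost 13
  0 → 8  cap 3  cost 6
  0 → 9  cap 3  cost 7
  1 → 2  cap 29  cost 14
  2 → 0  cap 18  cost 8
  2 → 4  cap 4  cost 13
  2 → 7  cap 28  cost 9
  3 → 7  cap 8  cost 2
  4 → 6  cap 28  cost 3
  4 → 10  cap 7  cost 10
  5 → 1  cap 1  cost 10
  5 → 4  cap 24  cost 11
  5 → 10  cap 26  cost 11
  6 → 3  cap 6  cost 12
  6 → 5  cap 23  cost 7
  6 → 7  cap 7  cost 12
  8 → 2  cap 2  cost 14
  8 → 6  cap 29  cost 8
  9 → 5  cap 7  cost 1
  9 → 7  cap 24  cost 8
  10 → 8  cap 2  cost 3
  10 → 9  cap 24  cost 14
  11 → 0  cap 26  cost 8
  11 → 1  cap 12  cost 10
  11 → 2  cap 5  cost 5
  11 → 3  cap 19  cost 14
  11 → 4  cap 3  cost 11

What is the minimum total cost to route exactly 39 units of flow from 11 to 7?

Minimum cost for 39 units: 897

shortest-cost path #1: 11→2→7 push 5 @ unit cost 14 (adds 70)
shortest-cost path #2: 11→3→7 push 8 @ unit cost 16 (adds 128)
shortest-cost path #3: 11→0→7 push 9 @ unit cost 21 (adds 189)
shortest-cost path #4: 11→0→9→7 push 3 @ unit cost 23 (adds 69)
shortest-cost path #5: 11→4→6→7 push 3 @ unit cost 26 (adds 78)
shortest-cost path #6: 11→1→2→7 push 11 @ unit cost 33 (adds 363)
total cost = 897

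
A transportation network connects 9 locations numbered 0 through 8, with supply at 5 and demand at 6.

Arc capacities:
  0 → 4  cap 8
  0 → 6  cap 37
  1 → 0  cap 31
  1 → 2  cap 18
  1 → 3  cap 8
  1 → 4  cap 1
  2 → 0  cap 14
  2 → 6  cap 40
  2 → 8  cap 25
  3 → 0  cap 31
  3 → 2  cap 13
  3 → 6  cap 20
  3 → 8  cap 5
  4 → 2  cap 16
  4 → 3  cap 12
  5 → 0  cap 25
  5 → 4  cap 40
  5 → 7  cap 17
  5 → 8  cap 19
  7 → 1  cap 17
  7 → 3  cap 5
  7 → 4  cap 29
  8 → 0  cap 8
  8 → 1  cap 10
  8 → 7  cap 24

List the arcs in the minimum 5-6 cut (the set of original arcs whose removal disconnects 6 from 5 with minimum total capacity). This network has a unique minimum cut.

augment #1: 5→0→6 push 25
augment #2: 5→4→2→6 push 16
augment #3: 5→4→3→6 push 12
augment #4: 5→7→3→6 push 5
augment #5: 5→8→0→6 push 8
augment #6: 5→7→1→0→6 push 4
augment #7: 5→7→1→2→6 push 8
augment #8: 5→8→1→2→6 push 10
augment #9: 5→8→7→1→3→6 push 1
max flow = 89; residual-reachable set from 5 gives S-side
cut edges (S→T): {(4,2), (4,3), (5,0), (5,7), (5,8)} total cap 89

Min-cut arcs: {(4,2), (4,3), (5,0), (5,7), (5,8)} (total capacity 89)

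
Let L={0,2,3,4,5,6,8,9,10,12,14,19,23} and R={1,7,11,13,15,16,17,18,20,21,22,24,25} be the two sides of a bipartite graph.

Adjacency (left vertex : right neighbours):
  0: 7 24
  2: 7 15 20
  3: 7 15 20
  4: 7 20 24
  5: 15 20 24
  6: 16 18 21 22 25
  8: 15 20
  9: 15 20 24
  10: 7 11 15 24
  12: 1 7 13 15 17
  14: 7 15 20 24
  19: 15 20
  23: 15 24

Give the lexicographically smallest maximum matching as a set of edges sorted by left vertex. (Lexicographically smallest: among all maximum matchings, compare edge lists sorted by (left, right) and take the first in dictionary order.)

Lex-smallest maximum matching: {(0,7), (2,15), (3,20), (4,24), (6,16), (10,11), (12,1)}

|M| = 7 (so the lex-smallest maximum matching has 7 edges)
process left vertices in ascending order; for each, take the smallest-labelled available neighbour that still permits 7 edges overall, or leave it unmatched if none does
lex-smallest matching: {0-7, 2-15, 3-20, 4-24, 6-16, 10-11, 12-1}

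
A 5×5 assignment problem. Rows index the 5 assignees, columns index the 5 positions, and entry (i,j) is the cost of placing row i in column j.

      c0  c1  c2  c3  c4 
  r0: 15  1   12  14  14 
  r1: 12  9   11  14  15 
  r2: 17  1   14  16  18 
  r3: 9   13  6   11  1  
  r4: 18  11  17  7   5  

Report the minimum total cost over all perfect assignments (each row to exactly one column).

optimal assignment: row0→col2 (cost 12), row1→col0 (cost 12), row2→col1 (cost 1), row3→col4 (cost 1), row4→col3 (cost 7)
total = 12 + 12 + 1 + 1 + 7 = 33

Minimum assignment cost: 33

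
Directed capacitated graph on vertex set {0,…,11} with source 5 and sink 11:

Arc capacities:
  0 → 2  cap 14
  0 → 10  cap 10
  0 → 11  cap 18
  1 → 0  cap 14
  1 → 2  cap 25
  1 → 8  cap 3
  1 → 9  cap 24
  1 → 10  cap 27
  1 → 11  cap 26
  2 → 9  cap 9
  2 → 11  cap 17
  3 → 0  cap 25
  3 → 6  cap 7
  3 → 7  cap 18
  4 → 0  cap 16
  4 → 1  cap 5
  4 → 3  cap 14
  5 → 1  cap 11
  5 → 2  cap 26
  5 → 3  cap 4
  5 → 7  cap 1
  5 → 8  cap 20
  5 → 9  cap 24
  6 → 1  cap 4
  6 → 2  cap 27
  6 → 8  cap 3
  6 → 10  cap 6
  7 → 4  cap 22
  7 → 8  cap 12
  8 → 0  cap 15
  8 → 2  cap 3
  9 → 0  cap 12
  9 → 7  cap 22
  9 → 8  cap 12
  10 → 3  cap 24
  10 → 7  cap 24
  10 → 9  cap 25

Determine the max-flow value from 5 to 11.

Maximum flow value: 55

augment #1: 5→1→11 bottleneck 11, total now 11
augment #2: 5→2→11 bottleneck 17, total now 28
augment #3: 5→3→0→11 bottleneck 4, total now 32
augment #4: 5→8→0→11 bottleneck 14, total now 46
augment #5: 5→7→4→1→11 bottleneck 1, total now 47
augment #6: 5→9→7→4→1→11 bottleneck 4, total now 51
augment #7: 5→8→0→3→6→1→11 bottleneck 1, total now 52
augment #8: 5→9→0→3→6→1→11 bottleneck 3, total now 55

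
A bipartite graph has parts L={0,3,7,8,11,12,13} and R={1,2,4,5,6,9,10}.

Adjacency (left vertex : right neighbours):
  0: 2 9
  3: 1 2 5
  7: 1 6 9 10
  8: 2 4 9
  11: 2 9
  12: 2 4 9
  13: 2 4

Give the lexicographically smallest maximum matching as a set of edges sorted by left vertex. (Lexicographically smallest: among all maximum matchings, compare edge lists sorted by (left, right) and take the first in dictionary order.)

|M| = 5 (so the lex-smallest maximum matching has 5 edges)
process left vertices in ascending order; for each, take the smallest-labelled available neighbour that still permits 5 edges overall, or leave it unmatched if none does
lex-smallest matching: {0-2, 3-1, 7-6, 8-4, 11-9}

Lex-smallest maximum matching: {(0,2), (3,1), (7,6), (8,4), (11,9)}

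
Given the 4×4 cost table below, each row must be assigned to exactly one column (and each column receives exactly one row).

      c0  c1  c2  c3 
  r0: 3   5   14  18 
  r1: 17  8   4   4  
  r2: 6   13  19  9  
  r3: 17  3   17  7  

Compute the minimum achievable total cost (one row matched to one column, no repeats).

optimal assignment: row0→col0 (cost 3), row1→col2 (cost 4), row2→col3 (cost 9), row3→col1 (cost 3)
total = 3 + 4 + 9 + 3 = 19

Minimum assignment cost: 19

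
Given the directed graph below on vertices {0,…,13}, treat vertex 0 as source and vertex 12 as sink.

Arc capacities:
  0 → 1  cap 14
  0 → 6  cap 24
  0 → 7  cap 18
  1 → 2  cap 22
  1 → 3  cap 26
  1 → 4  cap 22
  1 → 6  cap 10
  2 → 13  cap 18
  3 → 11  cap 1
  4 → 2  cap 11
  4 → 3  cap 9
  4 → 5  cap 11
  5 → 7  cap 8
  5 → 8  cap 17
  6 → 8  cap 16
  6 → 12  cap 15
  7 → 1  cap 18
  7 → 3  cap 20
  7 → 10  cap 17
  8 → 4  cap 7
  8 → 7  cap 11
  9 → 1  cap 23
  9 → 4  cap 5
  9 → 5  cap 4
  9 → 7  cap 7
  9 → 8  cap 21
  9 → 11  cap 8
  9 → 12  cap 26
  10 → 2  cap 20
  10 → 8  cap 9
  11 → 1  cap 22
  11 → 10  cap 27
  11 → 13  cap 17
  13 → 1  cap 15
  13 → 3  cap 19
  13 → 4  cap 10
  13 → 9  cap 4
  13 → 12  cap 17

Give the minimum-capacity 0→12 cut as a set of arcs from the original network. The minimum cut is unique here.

augment #1: 0→6→12 push 15
augment #2: 0→1→2→13→12 push 14
augment #3: 0→7→1→2→13→12 push 3
augment #4: 0→7→1→2→13→9→12 push 1
augment #5: 0→7→3→11→13→9→12 push 1
max flow = 34; residual-reachable set from 0 gives S-side
cut edges (S→T): {(2,13), (3,11), (6,12)} total cap 34

Min-cut arcs: {(2,13), (3,11), (6,12)} (total capacity 34)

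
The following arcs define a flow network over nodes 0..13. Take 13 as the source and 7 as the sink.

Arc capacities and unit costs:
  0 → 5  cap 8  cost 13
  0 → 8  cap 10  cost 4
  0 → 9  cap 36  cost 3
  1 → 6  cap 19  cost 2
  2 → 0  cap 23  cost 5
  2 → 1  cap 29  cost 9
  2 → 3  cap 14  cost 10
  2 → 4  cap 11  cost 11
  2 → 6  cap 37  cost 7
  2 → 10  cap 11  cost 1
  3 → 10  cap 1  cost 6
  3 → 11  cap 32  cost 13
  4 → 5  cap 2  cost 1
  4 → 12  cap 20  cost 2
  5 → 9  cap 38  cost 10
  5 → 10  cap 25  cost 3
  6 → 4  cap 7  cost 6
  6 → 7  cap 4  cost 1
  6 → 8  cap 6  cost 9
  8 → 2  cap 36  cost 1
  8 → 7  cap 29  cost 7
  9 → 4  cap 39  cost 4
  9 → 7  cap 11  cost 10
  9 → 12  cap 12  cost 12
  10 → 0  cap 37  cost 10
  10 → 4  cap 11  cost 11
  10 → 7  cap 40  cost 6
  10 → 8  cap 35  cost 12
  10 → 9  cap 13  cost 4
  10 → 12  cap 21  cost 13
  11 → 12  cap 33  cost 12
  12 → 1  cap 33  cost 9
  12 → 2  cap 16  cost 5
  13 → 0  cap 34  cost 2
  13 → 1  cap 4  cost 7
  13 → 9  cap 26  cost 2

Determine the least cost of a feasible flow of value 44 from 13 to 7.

Minimum cost for 44 units: 698

shortest-cost path #1: 13→1→6→7 push 4 @ unit cost 10 (adds 40)
shortest-cost path #2: 13→9→7 push 11 @ unit cost 12 (adds 132)
shortest-cost path #3: 13→0→8→7 push 10 @ unit cost 13 (adds 130)
shortest-cost path #4: 13→9→4→5→10→7 push 2 @ unit cost 16 (adds 32)
shortest-cost path #5: 13→9→4→12→2→10→7 push 11 @ unit cost 20 (adds 220)
shortest-cost path #6: 13→0→5→10→7 push 6 @ unit cost 24 (adds 144)
total cost = 698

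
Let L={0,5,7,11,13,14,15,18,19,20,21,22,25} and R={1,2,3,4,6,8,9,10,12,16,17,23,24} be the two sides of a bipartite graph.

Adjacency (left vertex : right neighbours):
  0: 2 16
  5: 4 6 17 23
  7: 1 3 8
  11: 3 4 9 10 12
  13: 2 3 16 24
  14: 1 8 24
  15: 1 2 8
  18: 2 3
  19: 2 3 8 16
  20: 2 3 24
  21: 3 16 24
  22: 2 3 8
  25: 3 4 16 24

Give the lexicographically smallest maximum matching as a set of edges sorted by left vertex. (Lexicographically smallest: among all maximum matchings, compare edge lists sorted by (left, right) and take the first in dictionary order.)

Lex-smallest maximum matching: {(0,2), (5,6), (7,1), (11,9), (13,3), (14,8), (19,16), (20,24), (25,4)}

|M| = 9 (so the lex-smallest maximum matching has 9 edges)
process left vertices in ascending order; for each, take the smallest-labelled available neighbour that still permits 9 edges overall, or leave it unmatched if none does
lex-smallest matching: {0-2, 5-6, 7-1, 11-9, 13-3, 14-8, 19-16, 20-24, 25-4}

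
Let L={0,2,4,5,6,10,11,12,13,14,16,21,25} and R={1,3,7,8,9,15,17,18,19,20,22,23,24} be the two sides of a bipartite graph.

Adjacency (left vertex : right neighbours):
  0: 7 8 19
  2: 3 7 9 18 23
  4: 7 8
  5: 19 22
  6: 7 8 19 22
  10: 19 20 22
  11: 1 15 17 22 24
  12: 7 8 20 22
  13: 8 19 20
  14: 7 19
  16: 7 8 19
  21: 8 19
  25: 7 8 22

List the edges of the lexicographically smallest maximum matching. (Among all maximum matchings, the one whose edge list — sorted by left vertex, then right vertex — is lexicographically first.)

|M| = 7 (so the lex-smallest maximum matching has 7 edges)
process left vertices in ascending order; for each, take the smallest-labelled available neighbour that still permits 7 edges overall, or leave it unmatched if none does
lex-smallest matching: {0-7, 2-3, 4-8, 5-19, 6-22, 10-20, 11-1}

Lex-smallest maximum matching: {(0,7), (2,3), (4,8), (5,19), (6,22), (10,20), (11,1)}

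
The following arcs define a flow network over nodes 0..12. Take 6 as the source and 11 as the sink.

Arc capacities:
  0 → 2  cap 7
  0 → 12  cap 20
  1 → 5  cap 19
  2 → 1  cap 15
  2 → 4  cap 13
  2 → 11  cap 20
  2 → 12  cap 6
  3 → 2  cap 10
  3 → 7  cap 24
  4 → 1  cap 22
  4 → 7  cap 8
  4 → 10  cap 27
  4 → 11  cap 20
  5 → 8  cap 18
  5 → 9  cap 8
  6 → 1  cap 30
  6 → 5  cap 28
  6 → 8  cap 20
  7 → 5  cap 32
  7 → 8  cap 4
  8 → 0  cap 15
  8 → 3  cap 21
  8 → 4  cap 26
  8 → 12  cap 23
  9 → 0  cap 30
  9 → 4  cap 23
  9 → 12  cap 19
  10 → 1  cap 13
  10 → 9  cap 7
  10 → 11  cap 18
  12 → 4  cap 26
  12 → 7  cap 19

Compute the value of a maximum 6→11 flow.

augment #1: 6→8→4→11 bottleneck 20, total now 20
augment #2: 6→5→8→0→2→11 bottleneck 7, total now 27
augment #3: 6→5→8→3→2→11 bottleneck 10, total now 37
augment #4: 6→5→8→4→10→11 bottleneck 1, total now 38
augment #5: 6→5→9→4→10→11 bottleneck 8, total now 46

Maximum flow value: 46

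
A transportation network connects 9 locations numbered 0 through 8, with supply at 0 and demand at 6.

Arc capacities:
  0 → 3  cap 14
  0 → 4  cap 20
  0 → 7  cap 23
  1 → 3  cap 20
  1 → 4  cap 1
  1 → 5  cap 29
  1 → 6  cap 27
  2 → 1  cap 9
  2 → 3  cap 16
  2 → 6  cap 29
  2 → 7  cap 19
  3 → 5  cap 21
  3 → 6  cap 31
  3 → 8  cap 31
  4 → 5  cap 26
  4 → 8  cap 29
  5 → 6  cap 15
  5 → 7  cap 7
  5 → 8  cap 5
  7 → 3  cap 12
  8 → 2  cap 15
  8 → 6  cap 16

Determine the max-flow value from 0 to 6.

Maximum flow value: 46

augment #1: 0→3→6 bottleneck 14, total now 14
augment #2: 0→4→5→6 bottleneck 15, total now 29
augment #3: 0→4→8→6 bottleneck 5, total now 34
augment #4: 0→7→3→6 bottleneck 12, total now 46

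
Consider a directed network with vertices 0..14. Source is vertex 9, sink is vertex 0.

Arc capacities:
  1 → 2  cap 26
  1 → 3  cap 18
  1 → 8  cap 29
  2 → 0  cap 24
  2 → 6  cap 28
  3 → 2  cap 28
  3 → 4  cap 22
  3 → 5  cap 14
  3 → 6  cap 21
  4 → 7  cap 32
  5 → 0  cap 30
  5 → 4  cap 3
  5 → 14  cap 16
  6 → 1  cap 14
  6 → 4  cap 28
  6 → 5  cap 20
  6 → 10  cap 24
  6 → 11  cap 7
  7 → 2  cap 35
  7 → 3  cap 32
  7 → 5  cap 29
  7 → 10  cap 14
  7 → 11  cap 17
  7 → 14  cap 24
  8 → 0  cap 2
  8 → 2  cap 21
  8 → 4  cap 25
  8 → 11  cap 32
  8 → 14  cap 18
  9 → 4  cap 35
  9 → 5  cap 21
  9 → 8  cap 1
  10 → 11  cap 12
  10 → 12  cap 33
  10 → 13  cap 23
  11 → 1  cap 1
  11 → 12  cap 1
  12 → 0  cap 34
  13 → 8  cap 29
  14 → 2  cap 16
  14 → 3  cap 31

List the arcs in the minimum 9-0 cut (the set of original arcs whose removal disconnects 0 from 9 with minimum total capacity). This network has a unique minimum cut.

Min-cut arcs: {(4,7), (9,5), (9,8)} (total capacity 54)

augment #1: 9→5→0 push 21
augment #2: 9→8→0 push 1
augment #3: 9→4→7→2→0 push 24
augment #4: 9→4→7→5→0 push 8
max flow = 54; residual-reachable set from 9 gives S-side
cut edges (S→T): {(4,7), (9,5), (9,8)} total cap 54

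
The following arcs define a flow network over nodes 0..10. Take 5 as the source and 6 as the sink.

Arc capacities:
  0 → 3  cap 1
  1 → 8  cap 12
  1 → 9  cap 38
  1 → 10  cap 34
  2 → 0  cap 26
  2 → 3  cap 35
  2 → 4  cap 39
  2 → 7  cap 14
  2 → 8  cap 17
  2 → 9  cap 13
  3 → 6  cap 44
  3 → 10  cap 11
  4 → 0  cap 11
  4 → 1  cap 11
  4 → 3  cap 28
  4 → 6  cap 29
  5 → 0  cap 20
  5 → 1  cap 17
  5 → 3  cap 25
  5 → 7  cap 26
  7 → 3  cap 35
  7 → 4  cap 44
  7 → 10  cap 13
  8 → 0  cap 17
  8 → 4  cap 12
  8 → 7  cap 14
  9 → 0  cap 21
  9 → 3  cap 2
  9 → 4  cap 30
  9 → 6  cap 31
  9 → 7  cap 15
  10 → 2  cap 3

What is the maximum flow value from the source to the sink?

augment #1: 5→3→6 bottleneck 25, total now 25
augment #2: 5→0→3→6 bottleneck 1, total now 26
augment #3: 5→1→9→6 bottleneck 17, total now 43
augment #4: 5→7→3→6 bottleneck 18, total now 61
augment #5: 5→7→4→6 bottleneck 8, total now 69

Maximum flow value: 69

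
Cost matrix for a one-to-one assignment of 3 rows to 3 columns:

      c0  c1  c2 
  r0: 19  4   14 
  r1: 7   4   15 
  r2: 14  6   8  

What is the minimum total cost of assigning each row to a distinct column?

optimal assignment: row0→col1 (cost 4), row1→col0 (cost 7), row2→col2 (cost 8)
total = 4 + 7 + 8 = 19

Minimum assignment cost: 19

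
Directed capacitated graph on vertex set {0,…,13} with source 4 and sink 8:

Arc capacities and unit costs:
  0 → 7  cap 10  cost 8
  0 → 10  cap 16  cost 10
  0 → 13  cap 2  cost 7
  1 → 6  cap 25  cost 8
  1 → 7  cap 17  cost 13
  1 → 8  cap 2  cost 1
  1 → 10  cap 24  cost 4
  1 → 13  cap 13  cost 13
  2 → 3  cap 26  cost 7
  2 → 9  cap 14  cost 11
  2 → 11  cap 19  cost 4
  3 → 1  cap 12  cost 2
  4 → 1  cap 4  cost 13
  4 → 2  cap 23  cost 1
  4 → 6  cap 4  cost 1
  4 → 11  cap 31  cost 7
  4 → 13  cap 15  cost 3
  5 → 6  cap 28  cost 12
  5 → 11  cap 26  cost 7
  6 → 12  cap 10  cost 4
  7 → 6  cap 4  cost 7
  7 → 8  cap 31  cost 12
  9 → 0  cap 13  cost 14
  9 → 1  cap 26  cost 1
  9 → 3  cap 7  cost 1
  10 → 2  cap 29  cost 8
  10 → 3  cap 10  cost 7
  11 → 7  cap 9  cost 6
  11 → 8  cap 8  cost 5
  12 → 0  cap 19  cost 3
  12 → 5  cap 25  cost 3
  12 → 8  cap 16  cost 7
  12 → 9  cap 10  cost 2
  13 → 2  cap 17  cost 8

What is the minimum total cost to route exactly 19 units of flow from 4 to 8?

Minimum cost for 19 units: 265

shortest-cost path #1: 4→6→12→9→1→8 push 2 @ unit cost 9 (adds 18)
shortest-cost path #2: 4→2→11→8 push 8 @ unit cost 10 (adds 80)
shortest-cost path #3: 4→6→12→8 push 2 @ unit cost 12 (adds 24)
shortest-cost path #4: 4→2→3→1→9→12→8 push 2 @ unit cost 14 (adds 28)
shortest-cost path #5: 4→2→11→7→8 push 5 @ unit cost 23 (adds 115)
total cost = 265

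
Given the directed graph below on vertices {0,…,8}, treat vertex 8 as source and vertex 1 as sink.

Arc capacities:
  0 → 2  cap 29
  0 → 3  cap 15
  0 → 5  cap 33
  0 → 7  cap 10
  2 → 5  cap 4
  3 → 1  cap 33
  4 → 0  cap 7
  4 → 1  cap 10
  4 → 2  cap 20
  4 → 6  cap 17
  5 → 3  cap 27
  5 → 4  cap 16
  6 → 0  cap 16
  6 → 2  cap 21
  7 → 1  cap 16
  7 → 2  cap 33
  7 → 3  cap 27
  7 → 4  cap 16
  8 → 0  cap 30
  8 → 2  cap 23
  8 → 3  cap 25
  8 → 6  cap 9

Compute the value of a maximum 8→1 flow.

augment #1: 8→3→1 bottleneck 25, total now 25
augment #2: 8→0→3→1 bottleneck 8, total now 33
augment #3: 8→0→7→1 bottleneck 10, total now 43
augment #4: 8→0→5→4→1 bottleneck 10, total now 53

Maximum flow value: 53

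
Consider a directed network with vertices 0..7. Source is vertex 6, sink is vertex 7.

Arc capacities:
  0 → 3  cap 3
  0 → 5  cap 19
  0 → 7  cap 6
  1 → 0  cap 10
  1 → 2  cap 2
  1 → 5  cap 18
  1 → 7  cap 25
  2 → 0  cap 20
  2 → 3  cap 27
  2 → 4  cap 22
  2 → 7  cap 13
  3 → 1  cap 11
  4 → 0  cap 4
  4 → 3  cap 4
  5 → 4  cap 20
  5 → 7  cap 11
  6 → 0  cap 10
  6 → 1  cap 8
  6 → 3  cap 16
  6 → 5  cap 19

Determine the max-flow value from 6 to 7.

Maximum flow value: 36

augment #1: 6→0→7 bottleneck 6, total now 6
augment #2: 6→1→7 bottleneck 8, total now 14
augment #3: 6→5→7 bottleneck 11, total now 25
augment #4: 6→3→1→7 bottleneck 11, total now 36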